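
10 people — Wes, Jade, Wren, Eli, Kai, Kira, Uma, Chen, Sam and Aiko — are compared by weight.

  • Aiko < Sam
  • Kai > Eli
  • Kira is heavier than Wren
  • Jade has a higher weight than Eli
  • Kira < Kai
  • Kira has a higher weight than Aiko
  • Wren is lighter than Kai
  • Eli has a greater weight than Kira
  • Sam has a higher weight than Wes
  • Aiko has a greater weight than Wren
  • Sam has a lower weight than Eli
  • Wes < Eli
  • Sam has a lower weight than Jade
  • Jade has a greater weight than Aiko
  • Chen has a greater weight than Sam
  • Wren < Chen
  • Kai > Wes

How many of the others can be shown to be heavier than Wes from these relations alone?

5

Directly above Wes: Sam, Eli, Kai.
One step further: Chen, Jade (5 so far).
Nothing else is reachable above Wes; 5 in all.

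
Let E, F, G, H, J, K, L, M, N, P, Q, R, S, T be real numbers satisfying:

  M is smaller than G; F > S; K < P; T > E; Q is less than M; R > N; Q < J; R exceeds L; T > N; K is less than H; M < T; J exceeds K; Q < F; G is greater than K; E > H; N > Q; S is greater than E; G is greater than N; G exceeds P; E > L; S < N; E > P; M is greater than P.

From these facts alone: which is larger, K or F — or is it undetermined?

K < H and H < E give K < E.
With E < S: K < H < E < S.
Then S < F extends the chain to F.
So F is larger.

F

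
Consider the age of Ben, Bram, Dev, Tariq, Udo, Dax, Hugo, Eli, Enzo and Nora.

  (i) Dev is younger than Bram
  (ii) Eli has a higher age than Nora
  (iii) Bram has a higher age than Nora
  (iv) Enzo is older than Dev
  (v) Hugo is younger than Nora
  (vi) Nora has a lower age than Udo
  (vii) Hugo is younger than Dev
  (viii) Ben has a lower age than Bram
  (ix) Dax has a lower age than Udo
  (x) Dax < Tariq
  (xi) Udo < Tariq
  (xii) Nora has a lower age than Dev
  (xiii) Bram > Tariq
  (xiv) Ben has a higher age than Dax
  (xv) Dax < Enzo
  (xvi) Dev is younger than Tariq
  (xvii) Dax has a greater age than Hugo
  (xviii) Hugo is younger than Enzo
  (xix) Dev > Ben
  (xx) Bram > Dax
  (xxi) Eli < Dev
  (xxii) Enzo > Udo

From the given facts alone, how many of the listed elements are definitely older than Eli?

4

From Eli the given relations immediately reach Dev.
From those, Enzo, Tariq, Bram — 4 in total.
Nothing else is reachable above Eli; 4 in all.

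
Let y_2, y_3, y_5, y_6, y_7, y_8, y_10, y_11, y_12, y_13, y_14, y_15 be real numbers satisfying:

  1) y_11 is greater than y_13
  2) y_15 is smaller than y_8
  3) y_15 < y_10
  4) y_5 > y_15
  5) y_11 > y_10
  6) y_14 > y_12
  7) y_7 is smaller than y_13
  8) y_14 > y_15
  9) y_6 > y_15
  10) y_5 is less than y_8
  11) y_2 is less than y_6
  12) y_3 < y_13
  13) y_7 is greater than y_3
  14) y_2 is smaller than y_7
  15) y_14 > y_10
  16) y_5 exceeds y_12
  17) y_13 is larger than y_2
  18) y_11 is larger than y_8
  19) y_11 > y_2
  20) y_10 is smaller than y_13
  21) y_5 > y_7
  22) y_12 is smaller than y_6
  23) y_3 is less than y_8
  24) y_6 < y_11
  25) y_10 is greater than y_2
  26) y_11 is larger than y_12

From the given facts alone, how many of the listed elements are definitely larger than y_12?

The elements the relations force above y_12 are y_14, y_5, y_8, y_6, y_11 — no chain reaches any other.
That is 5.

5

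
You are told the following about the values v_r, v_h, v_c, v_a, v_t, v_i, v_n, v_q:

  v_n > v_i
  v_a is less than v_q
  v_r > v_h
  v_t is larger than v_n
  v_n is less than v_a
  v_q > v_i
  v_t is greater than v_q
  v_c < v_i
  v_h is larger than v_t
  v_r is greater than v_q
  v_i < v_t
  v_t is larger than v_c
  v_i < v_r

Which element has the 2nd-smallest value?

The consecutive relations fix a unique order: v_c < v_i < v_n < v_a < v_q < v_t < v_h < v_r.
The 2nd smallest is v_i.

v_i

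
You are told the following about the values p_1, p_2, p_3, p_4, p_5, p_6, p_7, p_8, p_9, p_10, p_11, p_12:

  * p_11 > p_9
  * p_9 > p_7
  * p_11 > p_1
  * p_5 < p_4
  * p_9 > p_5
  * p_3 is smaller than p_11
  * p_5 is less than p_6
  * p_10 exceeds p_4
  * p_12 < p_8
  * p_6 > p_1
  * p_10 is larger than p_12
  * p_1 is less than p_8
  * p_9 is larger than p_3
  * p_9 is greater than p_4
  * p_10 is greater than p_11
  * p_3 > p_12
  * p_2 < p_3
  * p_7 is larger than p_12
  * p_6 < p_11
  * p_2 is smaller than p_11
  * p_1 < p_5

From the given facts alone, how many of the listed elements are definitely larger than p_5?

From p_5 the given relations immediately reach p_4, p_6, p_9.
From those, p_11, p_10 — 5 in total.
Nothing else is reachable above p_5; 5 in all.

5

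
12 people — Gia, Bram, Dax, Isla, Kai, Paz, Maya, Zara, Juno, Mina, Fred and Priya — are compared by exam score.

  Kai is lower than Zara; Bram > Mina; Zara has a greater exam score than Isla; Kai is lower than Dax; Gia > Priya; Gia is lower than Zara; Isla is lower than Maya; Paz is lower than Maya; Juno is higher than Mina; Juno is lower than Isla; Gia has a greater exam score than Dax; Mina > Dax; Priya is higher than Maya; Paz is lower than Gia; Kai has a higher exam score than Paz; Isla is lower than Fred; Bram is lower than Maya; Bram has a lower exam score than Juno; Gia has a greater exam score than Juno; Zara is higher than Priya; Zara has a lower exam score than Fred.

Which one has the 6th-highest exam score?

The consecutive relations fix a unique order: Paz < Kai < Dax < Mina < Bram < Juno < Isla < Maya < Priya < Gia < Zara < Fred.
Counting 6 from the largest end gives Isla.

Isla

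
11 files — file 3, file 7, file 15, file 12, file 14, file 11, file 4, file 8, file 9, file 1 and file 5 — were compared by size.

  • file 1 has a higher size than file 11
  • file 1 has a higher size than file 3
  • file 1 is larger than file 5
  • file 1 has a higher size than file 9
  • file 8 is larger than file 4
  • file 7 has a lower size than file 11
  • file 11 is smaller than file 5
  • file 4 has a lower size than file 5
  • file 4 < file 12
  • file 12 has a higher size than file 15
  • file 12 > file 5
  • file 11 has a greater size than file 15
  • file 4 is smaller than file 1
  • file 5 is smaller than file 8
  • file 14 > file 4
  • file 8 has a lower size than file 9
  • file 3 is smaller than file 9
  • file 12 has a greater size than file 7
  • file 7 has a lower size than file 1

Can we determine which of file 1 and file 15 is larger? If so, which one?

Link the given pairs in sequence: file 15 < file 11; file 11 < file 5; file 5 < file 8; file 8 < file 9; file 9 < file 1.
Together: file 15 < file 11 < file 5 < file 8 < file 9 < file 1.
So file 1 is larger.

file 1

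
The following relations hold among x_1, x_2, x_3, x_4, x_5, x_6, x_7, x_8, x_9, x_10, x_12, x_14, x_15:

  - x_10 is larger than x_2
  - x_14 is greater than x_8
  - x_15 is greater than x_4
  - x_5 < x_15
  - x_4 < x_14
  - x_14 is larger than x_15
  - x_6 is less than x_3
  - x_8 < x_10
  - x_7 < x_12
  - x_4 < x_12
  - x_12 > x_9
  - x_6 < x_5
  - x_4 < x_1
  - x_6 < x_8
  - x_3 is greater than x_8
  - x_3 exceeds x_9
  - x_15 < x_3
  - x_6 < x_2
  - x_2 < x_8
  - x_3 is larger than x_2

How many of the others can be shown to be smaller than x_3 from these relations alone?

Directly below x_3: x_6, x_2, x_9, x_15, x_8.
One step further: x_4, x_5 (7 so far).
Nothing else is reachable below x_3; 7 in all.

7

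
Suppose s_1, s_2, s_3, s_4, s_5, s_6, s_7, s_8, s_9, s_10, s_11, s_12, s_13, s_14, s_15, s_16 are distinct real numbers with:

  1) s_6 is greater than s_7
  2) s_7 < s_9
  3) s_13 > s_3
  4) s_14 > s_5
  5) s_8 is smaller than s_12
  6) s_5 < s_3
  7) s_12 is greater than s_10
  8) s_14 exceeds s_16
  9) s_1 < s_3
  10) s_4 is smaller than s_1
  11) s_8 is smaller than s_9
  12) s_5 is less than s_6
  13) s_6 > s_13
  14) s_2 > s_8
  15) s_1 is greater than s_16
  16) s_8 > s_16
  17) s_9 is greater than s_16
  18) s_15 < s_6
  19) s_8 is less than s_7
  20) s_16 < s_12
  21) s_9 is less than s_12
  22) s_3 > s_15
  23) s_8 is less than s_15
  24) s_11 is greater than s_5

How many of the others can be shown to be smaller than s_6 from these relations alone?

9

From s_6 the given relations immediately reach s_5, s_7, s_15, s_13.
From those, s_8, s_3 — 6 in total.
From those, s_16, s_1 — 8 in total.
From those, s_4 — 9 in total.
No other element is forced below s_6 by the given relations, so the count is 9.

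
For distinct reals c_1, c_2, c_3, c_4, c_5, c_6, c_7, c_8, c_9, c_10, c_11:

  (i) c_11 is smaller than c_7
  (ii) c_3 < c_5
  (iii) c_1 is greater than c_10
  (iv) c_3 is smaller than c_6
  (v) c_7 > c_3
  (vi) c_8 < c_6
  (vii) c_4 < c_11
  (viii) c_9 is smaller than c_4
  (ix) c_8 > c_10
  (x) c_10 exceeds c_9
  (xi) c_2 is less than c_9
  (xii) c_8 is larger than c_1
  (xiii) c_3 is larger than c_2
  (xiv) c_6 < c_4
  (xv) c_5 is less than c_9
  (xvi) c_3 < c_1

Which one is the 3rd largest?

c_4

Piecing the relations together gives one ordering: c_2 < c_3 < c_5 < c_9 < c_10 < c_1 < c_8 < c_6 < c_4 < c_11 < c_7.
The 3rd largest is c_4.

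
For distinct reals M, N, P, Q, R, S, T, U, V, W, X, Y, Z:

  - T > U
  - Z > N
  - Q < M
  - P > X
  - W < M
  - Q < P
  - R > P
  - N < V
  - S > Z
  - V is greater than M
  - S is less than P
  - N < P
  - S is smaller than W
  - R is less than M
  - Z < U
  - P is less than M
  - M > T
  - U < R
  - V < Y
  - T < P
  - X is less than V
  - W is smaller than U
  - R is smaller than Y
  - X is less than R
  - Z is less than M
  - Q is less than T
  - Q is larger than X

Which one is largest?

Y

N is not greatest since N < P; Z is not greatest since Z < S; S is not greatest since S < P; X is not greatest since X < R; W is not greatest since W < U; U is not greatest since U < T; Q is not greatest since Q < P; T is not greatest since T < M; P is not greatest since P < R; R is not greatest since R < M; M is not greatest since M < V; V is not greatest since V < Y.
Only Y has nothing above it, so Y is the largest.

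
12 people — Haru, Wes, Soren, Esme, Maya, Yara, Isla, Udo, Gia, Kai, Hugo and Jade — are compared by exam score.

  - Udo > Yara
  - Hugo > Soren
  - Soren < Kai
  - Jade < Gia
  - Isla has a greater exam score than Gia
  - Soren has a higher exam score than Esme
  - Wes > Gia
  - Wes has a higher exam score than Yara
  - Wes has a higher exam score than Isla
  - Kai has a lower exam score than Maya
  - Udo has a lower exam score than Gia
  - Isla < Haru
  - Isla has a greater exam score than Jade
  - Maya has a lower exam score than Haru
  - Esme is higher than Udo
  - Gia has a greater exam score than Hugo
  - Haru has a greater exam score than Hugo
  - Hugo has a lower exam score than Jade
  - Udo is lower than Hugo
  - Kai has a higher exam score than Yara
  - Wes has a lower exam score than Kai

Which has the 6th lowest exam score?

Jade

Piecing the relations together gives one ordering: Yara < Udo < Esme < Soren < Hugo < Jade < Gia < Isla < Wes < Kai < Maya < Haru.
Counting 6 from the smallest end gives Jade.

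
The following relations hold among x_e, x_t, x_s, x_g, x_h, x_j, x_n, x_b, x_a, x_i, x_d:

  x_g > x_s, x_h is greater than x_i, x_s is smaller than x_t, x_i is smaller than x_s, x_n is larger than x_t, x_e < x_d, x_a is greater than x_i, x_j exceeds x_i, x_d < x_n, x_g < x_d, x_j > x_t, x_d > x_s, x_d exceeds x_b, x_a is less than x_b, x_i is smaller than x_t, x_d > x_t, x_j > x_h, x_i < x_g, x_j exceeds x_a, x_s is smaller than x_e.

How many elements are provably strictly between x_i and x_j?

The relations place x_i below x_j. An element lies strictly between them when it is forced above x_i and also forced below x_j.
Above x_i: {x_s, x_h, x_t, x_e, x_g, x_a, x_b, x_d, x_n}. Below x_j: {x_s, x_h, x_t, x_a}.
Intersection: {x_s, x_h, x_t, x_a} — 4.

4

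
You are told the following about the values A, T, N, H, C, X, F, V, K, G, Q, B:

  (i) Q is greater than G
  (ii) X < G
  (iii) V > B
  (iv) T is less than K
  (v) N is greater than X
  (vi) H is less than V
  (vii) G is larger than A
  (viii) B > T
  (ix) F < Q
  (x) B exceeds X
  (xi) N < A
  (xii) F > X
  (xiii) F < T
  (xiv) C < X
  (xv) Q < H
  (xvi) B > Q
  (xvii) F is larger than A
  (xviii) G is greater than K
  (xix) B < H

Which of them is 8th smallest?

G

The consecutive relations fix a unique order: C < X < N < A < F < T < K < G < Q < B < H < V.
The 8th smallest is G.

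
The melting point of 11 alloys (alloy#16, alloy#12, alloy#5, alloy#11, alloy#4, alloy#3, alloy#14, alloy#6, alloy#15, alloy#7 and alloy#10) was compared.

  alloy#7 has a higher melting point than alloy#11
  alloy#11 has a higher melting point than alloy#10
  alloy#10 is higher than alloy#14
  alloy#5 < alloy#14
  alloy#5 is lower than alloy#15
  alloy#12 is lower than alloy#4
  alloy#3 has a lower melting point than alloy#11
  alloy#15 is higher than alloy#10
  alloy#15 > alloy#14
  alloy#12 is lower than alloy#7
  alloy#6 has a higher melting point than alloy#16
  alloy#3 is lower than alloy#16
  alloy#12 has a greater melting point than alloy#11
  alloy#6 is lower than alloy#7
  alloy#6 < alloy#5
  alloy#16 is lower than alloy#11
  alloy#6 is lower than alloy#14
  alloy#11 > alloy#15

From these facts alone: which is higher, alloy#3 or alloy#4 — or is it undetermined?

alloy#3 < alloy#16 and alloy#16 < alloy#6 give alloy#3 < alloy#6.
With alloy#6 < alloy#5: alloy#3 < alloy#16 < alloy#6 < alloy#5.
Then alloy#5 < alloy#14 extends the chain to alloy#14.
With alloy#14 < alloy#10: alloy#3 < alloy#16 < alloy#6 < alloy#5 < alloy#14 < alloy#10.
With alloy#10 < alloy#15: alloy#3 < alloy#16 < alloy#6 < alloy#5 < alloy#14 < alloy#10 < alloy#15.
Then alloy#15 < alloy#11 extends the chain to alloy#11.
Then alloy#11 < alloy#12 extends the chain to alloy#12.
Then alloy#12 < alloy#4 extends the chain to alloy#4.
So alloy#4 is higher.

alloy#4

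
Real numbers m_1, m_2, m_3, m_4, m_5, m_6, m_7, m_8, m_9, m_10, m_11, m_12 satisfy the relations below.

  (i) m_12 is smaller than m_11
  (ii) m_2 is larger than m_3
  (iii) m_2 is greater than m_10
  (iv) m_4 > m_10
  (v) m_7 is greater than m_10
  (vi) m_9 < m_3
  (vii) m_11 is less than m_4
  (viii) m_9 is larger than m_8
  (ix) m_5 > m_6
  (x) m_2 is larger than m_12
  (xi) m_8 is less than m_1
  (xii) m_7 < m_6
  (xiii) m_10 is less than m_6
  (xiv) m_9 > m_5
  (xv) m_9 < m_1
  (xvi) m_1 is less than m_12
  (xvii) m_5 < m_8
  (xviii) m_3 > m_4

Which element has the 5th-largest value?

m_12

Piecing the relations together gives one ordering: m_10 < m_7 < m_6 < m_5 < m_8 < m_9 < m_1 < m_12 < m_11 < m_4 < m_3 < m_2.
The 5th largest is m_12.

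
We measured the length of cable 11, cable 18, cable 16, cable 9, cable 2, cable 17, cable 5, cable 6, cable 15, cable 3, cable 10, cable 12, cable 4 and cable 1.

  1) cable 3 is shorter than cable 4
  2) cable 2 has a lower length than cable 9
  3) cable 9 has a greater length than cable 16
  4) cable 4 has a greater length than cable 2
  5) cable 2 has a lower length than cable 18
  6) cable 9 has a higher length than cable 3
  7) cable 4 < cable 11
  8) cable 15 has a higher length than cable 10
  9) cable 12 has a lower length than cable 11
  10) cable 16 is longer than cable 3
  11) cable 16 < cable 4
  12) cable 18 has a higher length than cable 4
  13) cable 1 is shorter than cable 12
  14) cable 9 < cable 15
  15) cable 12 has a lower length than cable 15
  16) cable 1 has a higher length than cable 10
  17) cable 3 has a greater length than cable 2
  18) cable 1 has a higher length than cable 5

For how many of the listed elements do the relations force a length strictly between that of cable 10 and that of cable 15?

2

Chaining upward from cable 10 reaches: cable 1, cable 12, cable 11.
Chaining downward from cable 15 reaches: cable 5, cable 2, cable 3, cable 16, cable 1, cable 12, cable 9.
Strictly between cable 10 and cable 15 are those in both lists: cable 1, cable 12 — 2 elements.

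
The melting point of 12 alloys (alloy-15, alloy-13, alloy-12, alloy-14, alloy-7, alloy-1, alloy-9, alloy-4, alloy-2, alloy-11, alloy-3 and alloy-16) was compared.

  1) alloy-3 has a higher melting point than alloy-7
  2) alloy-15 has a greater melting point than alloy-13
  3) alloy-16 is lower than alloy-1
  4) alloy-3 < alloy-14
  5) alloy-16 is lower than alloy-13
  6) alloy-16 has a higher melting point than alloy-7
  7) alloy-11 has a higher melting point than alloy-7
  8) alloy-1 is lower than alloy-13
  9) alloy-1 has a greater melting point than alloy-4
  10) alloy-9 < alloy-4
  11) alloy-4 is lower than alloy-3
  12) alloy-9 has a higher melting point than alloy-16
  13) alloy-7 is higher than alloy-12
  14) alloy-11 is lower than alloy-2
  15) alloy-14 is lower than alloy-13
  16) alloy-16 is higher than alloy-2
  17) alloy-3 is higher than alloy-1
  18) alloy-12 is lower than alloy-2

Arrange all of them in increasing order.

alloy-12 < alloy-7 < alloy-11 < alloy-2 < alloy-16 < alloy-9 < alloy-4 < alloy-1 < alloy-3 < alloy-14 < alloy-13 < alloy-15

The consecutive links are each given: alloy-12 < alloy-7; alloy-7 < alloy-11; alloy-11 < alloy-2; alloy-2 < alloy-16; alloy-16 < alloy-9; alloy-9 < alloy-4; alloy-4 < alloy-1; alloy-1 < alloy-3; alloy-3 < alloy-14; alloy-14 < alloy-13; alloy-13 < alloy-15.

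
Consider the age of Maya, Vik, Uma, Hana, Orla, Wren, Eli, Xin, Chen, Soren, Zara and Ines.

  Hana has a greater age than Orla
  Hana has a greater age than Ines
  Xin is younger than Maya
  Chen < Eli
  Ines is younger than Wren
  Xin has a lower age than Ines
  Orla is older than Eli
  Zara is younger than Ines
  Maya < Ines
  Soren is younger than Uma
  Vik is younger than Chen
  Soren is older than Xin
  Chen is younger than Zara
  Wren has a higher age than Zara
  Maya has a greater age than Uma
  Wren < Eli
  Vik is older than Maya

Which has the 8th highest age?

Chaining the given pairs: Xin < Soren < Uma < Maya < Vik < Chen < Zara < Ines < Wren < Eli < Orla < Hana.
Counting 8 from the largest end gives Vik.

Vik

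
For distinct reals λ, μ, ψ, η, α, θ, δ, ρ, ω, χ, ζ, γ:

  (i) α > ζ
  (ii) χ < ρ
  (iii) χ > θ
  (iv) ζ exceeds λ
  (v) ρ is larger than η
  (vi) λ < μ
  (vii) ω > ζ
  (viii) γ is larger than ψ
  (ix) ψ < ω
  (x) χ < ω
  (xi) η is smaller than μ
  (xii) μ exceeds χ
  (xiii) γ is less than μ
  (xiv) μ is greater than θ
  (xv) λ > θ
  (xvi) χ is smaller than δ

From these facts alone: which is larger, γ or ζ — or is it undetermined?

undetermined

Following every chain through ζ: above ζ we get ω, α; below ζ we get θ, λ.
γ is not reached, and no chain runs the other way from γ to ζ.
So the given relations leave the order of ζ and γ undetermined.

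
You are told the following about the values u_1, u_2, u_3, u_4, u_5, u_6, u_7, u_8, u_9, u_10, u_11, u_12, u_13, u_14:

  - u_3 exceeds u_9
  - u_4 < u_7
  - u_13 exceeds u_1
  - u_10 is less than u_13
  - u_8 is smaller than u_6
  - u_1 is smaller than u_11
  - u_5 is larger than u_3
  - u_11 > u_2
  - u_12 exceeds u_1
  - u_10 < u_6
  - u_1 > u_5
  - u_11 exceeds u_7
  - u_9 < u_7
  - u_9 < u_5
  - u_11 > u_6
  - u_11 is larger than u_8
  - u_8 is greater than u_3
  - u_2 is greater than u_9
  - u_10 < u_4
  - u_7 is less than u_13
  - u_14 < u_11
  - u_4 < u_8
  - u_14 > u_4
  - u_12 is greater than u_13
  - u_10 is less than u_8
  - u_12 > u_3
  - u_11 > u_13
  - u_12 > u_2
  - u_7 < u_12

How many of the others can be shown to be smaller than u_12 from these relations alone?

The elements the relations force below u_12 are u_10, u_9, u_2, u_3, u_4, u_5, u_1, u_7, u_13 — no chain reaches any other.
That is 9.

9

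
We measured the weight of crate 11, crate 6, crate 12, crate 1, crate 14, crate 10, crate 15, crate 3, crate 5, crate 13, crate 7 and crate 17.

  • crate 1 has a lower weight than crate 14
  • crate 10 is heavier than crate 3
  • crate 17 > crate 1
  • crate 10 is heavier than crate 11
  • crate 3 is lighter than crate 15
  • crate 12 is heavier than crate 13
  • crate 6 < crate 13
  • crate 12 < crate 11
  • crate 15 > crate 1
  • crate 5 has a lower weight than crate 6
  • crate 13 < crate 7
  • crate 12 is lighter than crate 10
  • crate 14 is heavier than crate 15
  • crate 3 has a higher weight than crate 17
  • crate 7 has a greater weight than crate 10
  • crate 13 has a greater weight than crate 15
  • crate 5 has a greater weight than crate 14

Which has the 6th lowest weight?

Piecing the relations together gives one ordering: crate 1 < crate 17 < crate 3 < crate 15 < crate 14 < crate 5 < crate 6 < crate 13 < crate 12 < crate 11 < crate 10 < crate 7.
Counting 6 from the smallest end gives crate 5.

crate 5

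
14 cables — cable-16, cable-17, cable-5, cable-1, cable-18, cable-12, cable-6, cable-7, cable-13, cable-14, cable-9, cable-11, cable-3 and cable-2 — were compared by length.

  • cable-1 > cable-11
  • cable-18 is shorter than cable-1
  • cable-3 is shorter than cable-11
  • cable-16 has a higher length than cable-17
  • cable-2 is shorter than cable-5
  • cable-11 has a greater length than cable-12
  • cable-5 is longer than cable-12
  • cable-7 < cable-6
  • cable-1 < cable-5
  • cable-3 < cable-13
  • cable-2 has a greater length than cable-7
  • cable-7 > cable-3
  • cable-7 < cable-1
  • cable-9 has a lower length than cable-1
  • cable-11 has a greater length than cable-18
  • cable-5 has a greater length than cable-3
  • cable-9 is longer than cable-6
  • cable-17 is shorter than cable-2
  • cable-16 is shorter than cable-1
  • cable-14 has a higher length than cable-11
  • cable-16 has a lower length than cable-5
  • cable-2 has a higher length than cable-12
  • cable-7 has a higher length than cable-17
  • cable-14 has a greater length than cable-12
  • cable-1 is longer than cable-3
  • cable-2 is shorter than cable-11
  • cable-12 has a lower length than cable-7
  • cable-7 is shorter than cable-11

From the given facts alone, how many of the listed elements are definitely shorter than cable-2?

4

Directly below cable-2: cable-17, cable-12, cable-7.
One step further: cable-3 (4 so far).
Nothing else is reachable below cable-2; 4 in all.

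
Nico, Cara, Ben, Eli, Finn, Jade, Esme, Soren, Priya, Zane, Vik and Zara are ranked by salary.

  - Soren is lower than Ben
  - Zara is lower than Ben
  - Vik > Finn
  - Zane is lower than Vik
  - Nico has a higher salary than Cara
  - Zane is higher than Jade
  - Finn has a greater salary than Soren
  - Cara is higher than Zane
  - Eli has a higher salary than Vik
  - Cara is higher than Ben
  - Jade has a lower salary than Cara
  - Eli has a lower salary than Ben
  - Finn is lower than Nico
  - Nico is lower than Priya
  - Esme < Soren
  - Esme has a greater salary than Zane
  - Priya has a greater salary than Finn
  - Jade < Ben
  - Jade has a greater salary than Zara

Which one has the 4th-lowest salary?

Esme

Piecing the relations together gives one ordering: Zara < Jade < Zane < Esme < Soren < Finn < Vik < Eli < Ben < Cara < Nico < Priya.
Counting 4 from the smallest end gives Esme.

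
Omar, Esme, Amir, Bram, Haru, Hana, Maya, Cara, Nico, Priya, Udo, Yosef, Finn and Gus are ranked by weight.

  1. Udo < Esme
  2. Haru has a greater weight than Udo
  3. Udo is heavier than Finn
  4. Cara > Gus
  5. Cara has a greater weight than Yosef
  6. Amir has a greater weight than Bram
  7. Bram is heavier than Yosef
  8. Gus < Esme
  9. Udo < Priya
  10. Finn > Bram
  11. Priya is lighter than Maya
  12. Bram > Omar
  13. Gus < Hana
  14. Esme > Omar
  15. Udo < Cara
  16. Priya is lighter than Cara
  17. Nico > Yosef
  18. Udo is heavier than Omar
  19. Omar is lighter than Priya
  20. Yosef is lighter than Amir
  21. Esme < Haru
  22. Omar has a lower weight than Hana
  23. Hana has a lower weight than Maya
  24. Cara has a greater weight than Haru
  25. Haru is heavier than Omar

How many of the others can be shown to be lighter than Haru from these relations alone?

7

The elements the relations force below Haru are Omar, Yosef, Gus, Bram, Finn, Udo, Esme — no chain reaches any other.
That is 7.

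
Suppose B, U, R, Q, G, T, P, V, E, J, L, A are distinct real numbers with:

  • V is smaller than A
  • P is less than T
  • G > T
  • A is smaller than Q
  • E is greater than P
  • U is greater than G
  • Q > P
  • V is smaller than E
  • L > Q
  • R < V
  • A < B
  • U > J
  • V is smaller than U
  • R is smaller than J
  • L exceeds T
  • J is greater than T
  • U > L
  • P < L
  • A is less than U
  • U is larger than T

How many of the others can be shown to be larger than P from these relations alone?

7

The elements the relations force above P are T, E, J, Q, G, L, U — no chain reaches any other.
That is 7.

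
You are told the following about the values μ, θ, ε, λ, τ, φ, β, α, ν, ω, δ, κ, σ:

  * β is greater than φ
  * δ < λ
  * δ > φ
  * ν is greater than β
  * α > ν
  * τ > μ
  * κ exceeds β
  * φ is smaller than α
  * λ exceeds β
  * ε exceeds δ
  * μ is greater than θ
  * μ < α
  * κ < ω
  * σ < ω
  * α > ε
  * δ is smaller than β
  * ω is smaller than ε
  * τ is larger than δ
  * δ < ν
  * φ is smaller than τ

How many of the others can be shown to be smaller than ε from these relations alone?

Directly below ε: δ, ω.
One step further: φ, σ, κ (5 so far).
One step further: β (6 so far).
No other element is forced below ε by the given relations, so the count is 6.

6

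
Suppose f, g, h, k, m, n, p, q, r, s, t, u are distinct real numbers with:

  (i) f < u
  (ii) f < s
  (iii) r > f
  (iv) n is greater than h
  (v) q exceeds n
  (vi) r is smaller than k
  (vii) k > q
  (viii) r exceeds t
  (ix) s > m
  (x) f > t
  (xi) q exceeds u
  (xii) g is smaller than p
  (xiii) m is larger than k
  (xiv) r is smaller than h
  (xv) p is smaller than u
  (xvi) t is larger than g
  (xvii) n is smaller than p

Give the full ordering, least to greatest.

g < t < f < r < h < n < p < u < q < k < m < s

The consecutive links are each given: g < t; t < f; f < r; r < h; h < n; n < p; p < u; u < q; q < k; k < m; m < s.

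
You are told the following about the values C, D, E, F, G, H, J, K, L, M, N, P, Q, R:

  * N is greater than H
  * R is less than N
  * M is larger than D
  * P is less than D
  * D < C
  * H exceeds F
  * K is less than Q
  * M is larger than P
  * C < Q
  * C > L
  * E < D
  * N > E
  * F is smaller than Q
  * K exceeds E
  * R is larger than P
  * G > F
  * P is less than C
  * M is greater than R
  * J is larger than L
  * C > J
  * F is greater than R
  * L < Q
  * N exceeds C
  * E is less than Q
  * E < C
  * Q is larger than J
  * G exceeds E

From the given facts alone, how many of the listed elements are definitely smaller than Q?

Directly below Q: E, L, J, K, F, C.
One step further: P, R, D (9 so far).
Nothing else is reachable below Q; 9 in all.

9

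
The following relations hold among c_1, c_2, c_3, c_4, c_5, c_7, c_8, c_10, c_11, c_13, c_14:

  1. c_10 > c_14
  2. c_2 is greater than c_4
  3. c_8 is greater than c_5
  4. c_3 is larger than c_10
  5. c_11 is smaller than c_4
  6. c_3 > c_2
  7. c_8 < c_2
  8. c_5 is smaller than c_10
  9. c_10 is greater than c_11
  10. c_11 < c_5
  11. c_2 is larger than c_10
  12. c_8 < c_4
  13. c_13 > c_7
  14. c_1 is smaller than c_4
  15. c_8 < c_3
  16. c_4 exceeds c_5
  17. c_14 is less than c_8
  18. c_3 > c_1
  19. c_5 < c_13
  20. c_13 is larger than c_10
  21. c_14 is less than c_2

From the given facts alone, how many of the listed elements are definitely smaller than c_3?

8

From c_3 the given relations immediately reach c_1, c_8, c_10, c_2.
From those, c_14, c_11, c_5, c_4 — 8 in total.
Nothing else is reachable below c_3; 8 in all.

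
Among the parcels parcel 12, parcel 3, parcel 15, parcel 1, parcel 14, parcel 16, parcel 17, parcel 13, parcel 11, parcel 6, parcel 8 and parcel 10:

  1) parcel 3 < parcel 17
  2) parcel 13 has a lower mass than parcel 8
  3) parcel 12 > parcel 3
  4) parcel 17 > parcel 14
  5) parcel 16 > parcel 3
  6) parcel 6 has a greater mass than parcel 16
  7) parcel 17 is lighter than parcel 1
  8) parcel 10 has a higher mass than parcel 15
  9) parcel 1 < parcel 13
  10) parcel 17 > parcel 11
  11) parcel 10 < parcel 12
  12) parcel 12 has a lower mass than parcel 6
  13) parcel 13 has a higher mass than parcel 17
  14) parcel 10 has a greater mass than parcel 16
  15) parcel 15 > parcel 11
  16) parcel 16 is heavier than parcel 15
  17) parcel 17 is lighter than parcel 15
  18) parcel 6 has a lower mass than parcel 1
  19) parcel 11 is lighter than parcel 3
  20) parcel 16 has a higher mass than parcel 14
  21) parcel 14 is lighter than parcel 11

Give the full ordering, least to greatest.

parcel 14 < parcel 11 < parcel 3 < parcel 17 < parcel 15 < parcel 16 < parcel 10 < parcel 12 < parcel 6 < parcel 1 < parcel 13 < parcel 8

The consecutive links are each given: parcel 14 < parcel 11; parcel 11 < parcel 3; parcel 3 < parcel 17; parcel 17 < parcel 15; parcel 15 < parcel 16; parcel 16 < parcel 10; parcel 10 < parcel 12; parcel 12 < parcel 6; parcel 6 < parcel 1; parcel 1 < parcel 13; parcel 13 < parcel 8.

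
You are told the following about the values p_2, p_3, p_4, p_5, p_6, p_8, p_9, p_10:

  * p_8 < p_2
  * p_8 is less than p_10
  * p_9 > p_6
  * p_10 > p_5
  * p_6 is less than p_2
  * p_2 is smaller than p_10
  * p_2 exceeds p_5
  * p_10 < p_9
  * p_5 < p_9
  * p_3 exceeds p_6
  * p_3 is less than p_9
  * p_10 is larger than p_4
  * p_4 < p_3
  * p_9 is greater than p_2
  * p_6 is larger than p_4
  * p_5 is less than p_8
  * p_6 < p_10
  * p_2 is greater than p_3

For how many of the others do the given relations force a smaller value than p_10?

6

Directly below p_10: p_5, p_4, p_8, p_6, p_2.
One step further: p_3 (6 so far).
Nothing else is reachable below p_10; 6 in all.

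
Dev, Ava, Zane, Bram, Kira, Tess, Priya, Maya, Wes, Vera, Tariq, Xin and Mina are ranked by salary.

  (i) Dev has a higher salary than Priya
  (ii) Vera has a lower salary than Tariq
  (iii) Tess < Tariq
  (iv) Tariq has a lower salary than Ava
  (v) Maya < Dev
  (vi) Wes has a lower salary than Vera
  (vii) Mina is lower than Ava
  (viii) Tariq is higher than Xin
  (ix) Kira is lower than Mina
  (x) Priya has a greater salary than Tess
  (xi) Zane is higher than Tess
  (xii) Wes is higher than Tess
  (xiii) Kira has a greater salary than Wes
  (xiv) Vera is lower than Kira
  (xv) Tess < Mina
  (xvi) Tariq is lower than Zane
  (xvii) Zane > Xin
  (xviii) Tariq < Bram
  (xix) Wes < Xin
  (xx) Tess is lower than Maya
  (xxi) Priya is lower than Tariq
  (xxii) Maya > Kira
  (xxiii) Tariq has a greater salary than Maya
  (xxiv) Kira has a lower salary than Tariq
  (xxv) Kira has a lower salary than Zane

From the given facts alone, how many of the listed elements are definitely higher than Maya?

The elements the relations force above Maya are Tariq, Bram, Ava, Zane, Dev — no chain reaches any other.
That is 5.

5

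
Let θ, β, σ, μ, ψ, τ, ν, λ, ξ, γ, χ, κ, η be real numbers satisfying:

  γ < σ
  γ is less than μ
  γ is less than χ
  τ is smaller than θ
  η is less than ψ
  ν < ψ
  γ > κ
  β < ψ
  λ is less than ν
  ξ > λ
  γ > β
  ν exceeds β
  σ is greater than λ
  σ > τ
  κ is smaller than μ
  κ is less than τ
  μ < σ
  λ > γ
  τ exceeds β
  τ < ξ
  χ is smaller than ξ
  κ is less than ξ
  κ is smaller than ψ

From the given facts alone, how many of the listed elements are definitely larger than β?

Directly above β: γ, ν, τ, ψ.
One step further: λ, χ, μ, ξ, σ, θ (10 so far).
No other element is forced above β by the given relations, so the count is 10.

10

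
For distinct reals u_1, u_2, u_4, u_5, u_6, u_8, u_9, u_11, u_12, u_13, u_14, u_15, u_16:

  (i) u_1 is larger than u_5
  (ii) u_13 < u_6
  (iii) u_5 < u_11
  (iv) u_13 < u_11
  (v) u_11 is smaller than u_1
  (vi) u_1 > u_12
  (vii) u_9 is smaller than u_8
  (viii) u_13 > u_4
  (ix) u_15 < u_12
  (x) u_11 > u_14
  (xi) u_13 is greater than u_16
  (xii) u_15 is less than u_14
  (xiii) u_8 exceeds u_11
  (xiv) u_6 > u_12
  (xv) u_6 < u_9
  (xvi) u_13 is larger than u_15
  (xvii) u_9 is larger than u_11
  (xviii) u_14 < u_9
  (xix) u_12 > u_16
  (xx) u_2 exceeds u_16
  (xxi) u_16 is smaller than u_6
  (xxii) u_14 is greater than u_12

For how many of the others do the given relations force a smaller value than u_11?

Directly below u_11: u_5, u_13, u_14.
One step further: u_4, u_16, u_15, u_12 (7 so far).
Nothing else is reachable below u_11; 7 in all.

7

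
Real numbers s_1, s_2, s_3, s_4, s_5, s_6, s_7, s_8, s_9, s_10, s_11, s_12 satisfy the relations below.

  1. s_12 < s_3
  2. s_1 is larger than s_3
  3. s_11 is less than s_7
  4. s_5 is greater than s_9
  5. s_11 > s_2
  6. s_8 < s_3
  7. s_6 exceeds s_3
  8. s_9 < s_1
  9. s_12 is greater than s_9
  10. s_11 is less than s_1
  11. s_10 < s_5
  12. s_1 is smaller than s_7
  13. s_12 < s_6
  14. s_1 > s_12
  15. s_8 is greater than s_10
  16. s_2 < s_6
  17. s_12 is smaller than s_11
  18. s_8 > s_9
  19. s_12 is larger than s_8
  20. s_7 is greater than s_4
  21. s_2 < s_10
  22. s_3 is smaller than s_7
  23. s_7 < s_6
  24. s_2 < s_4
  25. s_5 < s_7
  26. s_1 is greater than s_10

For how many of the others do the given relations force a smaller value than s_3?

5

The elements the relations force below s_3 are s_9, s_2, s_10, s_8, s_12 — no chain reaches any other.
That is 5.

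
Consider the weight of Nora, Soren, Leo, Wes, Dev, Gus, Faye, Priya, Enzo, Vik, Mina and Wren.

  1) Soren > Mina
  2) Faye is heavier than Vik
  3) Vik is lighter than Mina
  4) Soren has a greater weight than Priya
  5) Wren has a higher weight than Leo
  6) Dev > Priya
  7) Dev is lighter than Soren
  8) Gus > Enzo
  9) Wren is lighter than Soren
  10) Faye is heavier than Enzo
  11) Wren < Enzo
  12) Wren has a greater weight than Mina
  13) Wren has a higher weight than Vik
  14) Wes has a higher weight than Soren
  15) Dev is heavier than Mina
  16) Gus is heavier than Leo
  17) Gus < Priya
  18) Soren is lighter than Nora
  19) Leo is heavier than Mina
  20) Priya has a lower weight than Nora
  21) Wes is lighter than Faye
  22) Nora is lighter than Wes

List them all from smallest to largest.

Each adjacent pair is fixed by a given relation: Vik < Mina; Mina < Leo; Leo < Wren; Wren < Enzo; Enzo < Gus; Gus < Priya; Priya < Dev; Dev < Soren; Soren < Nora; Nora < Wes; Wes < Faye. Chaining them end to end gives the full order.

Vik < Mina < Leo < Wren < Enzo < Gus < Priya < Dev < Soren < Nora < Wes < Faye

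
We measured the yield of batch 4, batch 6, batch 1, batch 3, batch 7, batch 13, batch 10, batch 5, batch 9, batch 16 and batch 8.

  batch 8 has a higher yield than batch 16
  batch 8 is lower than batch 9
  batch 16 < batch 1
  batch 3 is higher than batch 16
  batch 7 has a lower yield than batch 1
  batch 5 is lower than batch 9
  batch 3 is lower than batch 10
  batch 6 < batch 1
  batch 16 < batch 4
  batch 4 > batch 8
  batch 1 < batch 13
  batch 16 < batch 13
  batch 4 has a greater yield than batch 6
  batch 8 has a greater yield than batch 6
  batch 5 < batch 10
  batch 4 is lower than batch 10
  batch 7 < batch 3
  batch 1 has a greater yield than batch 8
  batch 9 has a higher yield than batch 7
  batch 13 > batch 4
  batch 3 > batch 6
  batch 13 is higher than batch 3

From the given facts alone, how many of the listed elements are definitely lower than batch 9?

The elements the relations force below batch 9 are batch 7, batch 5, batch 6, batch 16, batch 8 — no chain reaches any other.
That is 5.

5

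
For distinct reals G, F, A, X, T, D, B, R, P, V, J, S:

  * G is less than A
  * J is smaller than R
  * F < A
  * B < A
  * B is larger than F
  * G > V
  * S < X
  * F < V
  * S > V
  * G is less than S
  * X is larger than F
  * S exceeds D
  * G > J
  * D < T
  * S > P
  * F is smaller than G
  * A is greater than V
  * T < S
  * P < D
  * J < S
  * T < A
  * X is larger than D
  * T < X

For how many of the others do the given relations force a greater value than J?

5

Directly above J: R, G, S.
One step further: A, X (5 so far).
No other element is forced above J by the given relations, so the count is 5.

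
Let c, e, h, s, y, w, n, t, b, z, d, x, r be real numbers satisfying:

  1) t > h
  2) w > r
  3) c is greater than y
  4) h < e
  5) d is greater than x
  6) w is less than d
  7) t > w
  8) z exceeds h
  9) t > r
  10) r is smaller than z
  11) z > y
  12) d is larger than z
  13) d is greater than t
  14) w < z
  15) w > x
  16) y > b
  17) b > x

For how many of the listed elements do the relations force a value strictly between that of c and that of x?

Chaining upward from x reaches: w, b, y, z, t, d.
Chaining downward from c reaches: b, y.
Strictly between x and c are those in both lists: b, y — 2 elements.

2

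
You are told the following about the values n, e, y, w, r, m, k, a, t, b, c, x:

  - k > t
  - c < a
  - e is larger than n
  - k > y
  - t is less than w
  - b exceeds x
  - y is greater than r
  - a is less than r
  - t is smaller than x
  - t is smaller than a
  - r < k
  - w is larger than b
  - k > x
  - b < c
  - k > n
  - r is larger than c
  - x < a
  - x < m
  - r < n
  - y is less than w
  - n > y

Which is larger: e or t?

e

t < x and x < b give t < b.
With b < c: t < x < b < c.
With c < a: t < x < b < c < a.
With a < r: t < x < b < c < a < r.
Then r < y extends the chain to y.
With y < n: t < x < b < c < a < r < y < n.
Then n < e extends the chain to e.
So t < e; e is the larger of the two.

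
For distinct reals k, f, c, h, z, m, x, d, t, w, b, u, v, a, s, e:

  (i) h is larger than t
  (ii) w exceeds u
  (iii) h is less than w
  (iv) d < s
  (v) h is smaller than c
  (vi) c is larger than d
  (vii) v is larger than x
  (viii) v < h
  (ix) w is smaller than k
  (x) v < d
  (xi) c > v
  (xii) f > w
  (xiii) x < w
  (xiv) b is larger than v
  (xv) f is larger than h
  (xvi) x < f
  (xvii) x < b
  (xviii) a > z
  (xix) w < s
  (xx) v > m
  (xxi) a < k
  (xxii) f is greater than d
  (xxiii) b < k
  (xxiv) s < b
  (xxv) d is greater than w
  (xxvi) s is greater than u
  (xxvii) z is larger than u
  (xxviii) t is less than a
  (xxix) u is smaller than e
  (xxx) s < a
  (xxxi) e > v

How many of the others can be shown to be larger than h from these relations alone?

The elements the relations force above h are w, d, c, s, f, b, a, k — no chain reaches any other.
That is 8.

8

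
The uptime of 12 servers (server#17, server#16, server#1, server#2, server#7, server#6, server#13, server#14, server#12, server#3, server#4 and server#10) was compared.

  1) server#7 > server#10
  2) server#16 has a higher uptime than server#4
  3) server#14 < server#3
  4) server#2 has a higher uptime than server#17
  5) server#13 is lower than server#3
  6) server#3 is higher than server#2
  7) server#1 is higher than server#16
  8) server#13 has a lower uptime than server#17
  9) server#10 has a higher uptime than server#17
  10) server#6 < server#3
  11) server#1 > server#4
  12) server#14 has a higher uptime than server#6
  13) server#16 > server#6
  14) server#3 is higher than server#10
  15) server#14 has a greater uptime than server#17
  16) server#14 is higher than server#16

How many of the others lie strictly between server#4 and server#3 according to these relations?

Chaining upward from server#4 reaches: server#16, server#1, server#14.
Chaining downward from server#3 reaches: server#13, server#6, server#17, server#2, server#16, server#10, server#14.
Strictly between server#4 and server#3 are those in both lists: server#16, server#14 — 2 elements.

2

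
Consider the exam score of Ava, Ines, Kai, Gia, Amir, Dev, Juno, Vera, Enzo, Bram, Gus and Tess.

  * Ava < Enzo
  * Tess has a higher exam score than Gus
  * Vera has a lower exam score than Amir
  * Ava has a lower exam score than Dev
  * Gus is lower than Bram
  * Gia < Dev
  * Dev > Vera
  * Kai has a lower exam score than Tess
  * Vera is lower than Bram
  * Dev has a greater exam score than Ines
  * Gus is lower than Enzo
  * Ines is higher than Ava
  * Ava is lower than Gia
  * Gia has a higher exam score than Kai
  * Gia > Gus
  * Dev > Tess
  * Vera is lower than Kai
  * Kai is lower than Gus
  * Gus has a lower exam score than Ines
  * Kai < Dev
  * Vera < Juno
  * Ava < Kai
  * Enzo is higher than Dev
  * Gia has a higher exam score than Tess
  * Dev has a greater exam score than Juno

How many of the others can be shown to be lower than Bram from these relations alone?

Directly below Bram: Vera, Gus.
One step further: Kai (3 so far).
One step further: Ava (4 so far).
Nothing else is reachable below Bram; 4 in all.

4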